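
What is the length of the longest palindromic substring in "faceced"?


Input: "faceced"
Checking substrings for palindromes:
  [2:5] "cec" (len 3) => palindrome
  [3:6] "ece" (len 3) => palindrome
Longest palindromic substring: "cec" with length 3

3


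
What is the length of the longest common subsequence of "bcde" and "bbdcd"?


LCS of "bcde" and "bbdcd"
DP table:
           b    b    d    c    d
      0    0    0    0    0    0
  b   0    1    1    1    1    1
  c   0    1    1    1    2    2
  d   0    1    1    2    2    3
  e   0    1    1    2    2    3
LCS length = dp[4][5] = 3

3


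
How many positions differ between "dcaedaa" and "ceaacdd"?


Comparing "dcaedaa" and "ceaacdd" position by position:
  Position 0: 'd' vs 'c' => DIFFER
  Position 1: 'c' vs 'e' => DIFFER
  Position 2: 'a' vs 'a' => same
  Position 3: 'e' vs 'a' => DIFFER
  Position 4: 'd' vs 'c' => DIFFER
  Position 5: 'a' vs 'd' => DIFFER
  Position 6: 'a' vs 'd' => DIFFER
Positions that differ: 6

6


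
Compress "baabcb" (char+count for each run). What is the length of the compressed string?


Input: baabcb
Runs:
  'b' x 1 => "b1"
  'a' x 2 => "a2"
  'b' x 1 => "b1"
  'c' x 1 => "c1"
  'b' x 1 => "b1"
Compressed: "b1a2b1c1b1"
Compressed length: 10

10


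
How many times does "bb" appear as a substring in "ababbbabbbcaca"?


Searching for "bb" in "ababbbabbbcaca"
Scanning each position:
  Position 0: "ab" => no
  Position 1: "ba" => no
  Position 2: "ab" => no
  Position 3: "bb" => MATCH
  Position 4: "bb" => MATCH
  Position 5: "ba" => no
  Position 6: "ab" => no
  Position 7: "bb" => MATCH
  Position 8: "bb" => MATCH
  Position 9: "bc" => no
  Position 10: "ca" => no
  Position 11: "ac" => no
  Position 12: "ca" => no
Total occurrences: 4

4


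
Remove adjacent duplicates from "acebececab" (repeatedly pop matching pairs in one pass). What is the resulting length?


Input: acebececab
Stack-based adjacent duplicate removal:
  Read 'a': push. Stack: a
  Read 'c': push. Stack: ac
  Read 'e': push. Stack: ace
  Read 'b': push. Stack: aceb
  Read 'e': push. Stack: acebe
  Read 'c': push. Stack: acebec
  Read 'e': push. Stack: acebece
  Read 'c': push. Stack: acebecec
  Read 'a': push. Stack: acebececa
  Read 'b': push. Stack: acebececab
Final stack: "acebececab" (length 10)

10


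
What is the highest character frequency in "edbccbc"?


Input: edbccbc
Character counts:
  'b': 2
  'c': 3
  'd': 1
  'e': 1
Maximum frequency: 3

3


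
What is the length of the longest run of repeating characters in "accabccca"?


Input: "accabccca"
Scanning for longest run:
  Position 1 ('c'): new char, reset run to 1
  Position 2 ('c'): continues run of 'c', length=2
  Position 3 ('a'): new char, reset run to 1
  Position 4 ('b'): new char, reset run to 1
  Position 5 ('c'): new char, reset run to 1
  Position 6 ('c'): continues run of 'c', length=2
  Position 7 ('c'): continues run of 'c', length=3
  Position 8 ('a'): new char, reset run to 1
Longest run: 'c' with length 3

3


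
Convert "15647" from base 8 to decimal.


Input: "15647" in base 8
Positional expansion:
  Digit '1' (value 1) x 8^4 = 4096
  Digit '5' (value 5) x 8^3 = 2560
  Digit '6' (value 6) x 8^2 = 384
  Digit '4' (value 4) x 8^1 = 32
  Digit '7' (value 7) x 8^0 = 7
Sum = 7079

7079


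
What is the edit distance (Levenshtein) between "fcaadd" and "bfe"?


Computing edit distance: "fcaadd" -> "bfe"
DP table:
           b    f    e
      0    1    2    3
  f   1    1    1    2
  c   2    2    2    2
  a   3    3    3    3
  a   4    4    4    4
  d   5    5    5    5
  d   6    6    6    6
Edit distance = dp[6][3] = 6

6


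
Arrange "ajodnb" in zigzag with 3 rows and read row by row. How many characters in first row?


Zigzag "ajodnb" into 3 rows:
Placing characters:
  'a' => row 0
  'j' => row 1
  'o' => row 2
  'd' => row 1
  'n' => row 0
  'b' => row 1
Rows:
  Row 0: "an"
  Row 1: "jdb"
  Row 2: "o"
First row length: 2

2


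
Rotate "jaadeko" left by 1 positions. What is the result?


Input: "jaadeko", rotate left by 1
First 1 characters: "j"
Remaining characters: "aadeko"
Concatenate remaining + first: "aadeko" + "j" = "aadekoj"

aadekoj


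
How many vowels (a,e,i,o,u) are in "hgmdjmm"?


Input: hgmdjmm
Checking each character:
  'h' at position 0: consonant
  'g' at position 1: consonant
  'm' at position 2: consonant
  'd' at position 3: consonant
  'j' at position 4: consonant
  'm' at position 5: consonant
  'm' at position 6: consonant
Total vowels: 0

0


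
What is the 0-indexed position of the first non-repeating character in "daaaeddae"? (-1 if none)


Input: daaaeddae
Character frequencies:
  'a': 4
  'd': 3
  'e': 2
Scanning left to right for freq == 1:
  Position 0 ('d'): freq=3, skip
  Position 1 ('a'): freq=4, skip
  Position 2 ('a'): freq=4, skip
  Position 3 ('a'): freq=4, skip
  Position 4 ('e'): freq=2, skip
  Position 5 ('d'): freq=3, skip
  Position 6 ('d'): freq=3, skip
  Position 7 ('a'): freq=4, skip
  Position 8 ('e'): freq=2, skip
  No unique character found => answer = -1

-1


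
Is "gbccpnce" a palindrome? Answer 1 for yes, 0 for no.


Input: gbccpnce
Reversed: ecnpccbg
  Compare pos 0 ('g') with pos 7 ('e'): MISMATCH
  Compare pos 1 ('b') with pos 6 ('c'): MISMATCH
  Compare pos 2 ('c') with pos 5 ('n'): MISMATCH
  Compare pos 3 ('c') with pos 4 ('p'): MISMATCH
Result: not a palindrome

0


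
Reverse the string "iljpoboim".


Input: iljpoboim
Reading characters right to left:
  Position 8: 'm'
  Position 7: 'i'
  Position 6: 'o'
  Position 5: 'b'
  Position 4: 'o'
  Position 3: 'p'
  Position 2: 'j'
  Position 1: 'l'
  Position 0: 'i'
Reversed: miobopjli

miobopjli


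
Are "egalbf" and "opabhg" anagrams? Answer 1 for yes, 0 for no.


Strings: "egalbf", "opabhg"
Sorted first:  abefgl
Sorted second: abghop
Differ at position 2: 'e' vs 'g' => not anagrams

0


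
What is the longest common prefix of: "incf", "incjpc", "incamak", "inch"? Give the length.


Words: incf, incjpc, incamak, inch
  Position 0: all 'i' => match
  Position 1: all 'n' => match
  Position 2: all 'c' => match
  Position 3: ('f', 'j', 'a', 'h') => mismatch, stop
LCP = "inc" (length 3)

3


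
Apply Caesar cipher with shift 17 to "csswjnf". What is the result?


Caesar cipher: shift "csswjnf" by 17
  'c' (pos 2) + 17 = pos 19 = 't'
  's' (pos 18) + 17 = pos 9 = 'j'
  's' (pos 18) + 17 = pos 9 = 'j'
  'w' (pos 22) + 17 = pos 13 = 'n'
  'j' (pos 9) + 17 = pos 0 = 'a'
  'n' (pos 13) + 17 = pos 4 = 'e'
  'f' (pos 5) + 17 = pos 22 = 'w'
Result: tjjnaew

tjjnaew


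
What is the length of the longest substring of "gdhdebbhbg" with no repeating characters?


Input: "gdhdebbhbg"
Sliding window (track last position of each char):
  Position 0 ('g'): window [0,0] length 1 -- new best
  Position 1 ('d'): window [0,1] length 2 -- new best
  Position 2 ('h'): window [0,2] length 3 -- new best
  Position 3 ('d'): repeat (last at 1), move window start to 2
  Position 3 ('d'): window [2,3] length 2
  Position 4 ('e'): window [2,4] length 3
  Position 5 ('b'): window [2,5] length 4 -- new best
  Position 6 ('b'): repeat (last at 5), move window start to 6
  Position 6 ('b'): window [6,6] length 1
  Position 7 ('h'): window [6,7] length 2
  Position 8 ('b'): repeat (last at 6), move window start to 7
  Position 8 ('b'): window [7,8] length 2
  Position 9 ('g'): window [7,9] length 3
Longest substring with no repeats: "hdeb" with length 4

4


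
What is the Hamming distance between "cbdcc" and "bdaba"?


Comparing "cbdcc" and "bdaba" position by position:
  Position 0: 'c' vs 'b' => differ
  Position 1: 'b' vs 'd' => differ
  Position 2: 'd' vs 'a' => differ
  Position 3: 'c' vs 'b' => differ
  Position 4: 'c' vs 'a' => differ
Total differences (Hamming distance): 5

5


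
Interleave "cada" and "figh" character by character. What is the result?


Interleaving "cada" and "figh":
  Position 0: 'c' from first, 'f' from second => "cf"
  Position 1: 'a' from first, 'i' from second => "ai"
  Position 2: 'd' from first, 'g' from second => "dg"
  Position 3: 'a' from first, 'h' from second => "ah"
Result: cfaidgah

cfaidgah


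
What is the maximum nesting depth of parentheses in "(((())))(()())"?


Input: "(((())))(()())"
Tracking depth:
  Position 0 '(': depth becomes 1
  Position 1 '(': depth becomes 2
  Position 2 '(': depth becomes 3
  Position 3 '(': depth becomes 4
  Position 4 ')': depth becomes 3
  Position 5 ')': depth becomes 2
  Position 6 ')': depth becomes 1
  Position 7 ')': depth becomes 0
  Position 8 '(': depth becomes 1
  Position 9 '(': depth becomes 2
  Position 10 ')': depth becomes 1
  Position 11 '(': depth becomes 2
  Position 12 ')': depth becomes 1
  Position 13 ')': depth becomes 0
Maximum depth reached: 4

4


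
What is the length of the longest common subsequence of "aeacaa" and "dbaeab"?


LCS of "aeacaa" and "dbaeab"
DP table:
           d    b    a    e    a    b
      0    0    0    0    0    0    0
  a   0    0    0    1    1    1    1
  e   0    0    0    1    2    2    2
  a   0    0    0    1    2    3    3
  c   0    0    0    1    2    3    3
  a   0    0    0    1    2    3    3
  a   0    0    0    1    2    3    3
LCS length = dp[6][6] = 3

3


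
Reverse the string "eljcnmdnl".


Input: eljcnmdnl
Reading characters right to left:
  Position 8: 'l'
  Position 7: 'n'
  Position 6: 'd'
  Position 5: 'm'
  Position 4: 'n'
  Position 3: 'c'
  Position 2: 'j'
  Position 1: 'l'
  Position 0: 'e'
Reversed: lndmncjle

lndmncjle


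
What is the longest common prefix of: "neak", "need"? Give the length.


Words: neak, need
  Position 0: all 'n' => match
  Position 1: all 'e' => match
  Position 2: ('a', 'e') => mismatch, stop
LCP = "ne" (length 2)

2


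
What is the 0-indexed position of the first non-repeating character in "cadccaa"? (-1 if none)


Input: cadccaa
Character frequencies:
  'a': 3
  'c': 3
  'd': 1
Scanning left to right for freq == 1:
  Position 0 ('c'): freq=3, skip
  Position 1 ('a'): freq=3, skip
  Position 2 ('d'): unique! => answer = 2

2


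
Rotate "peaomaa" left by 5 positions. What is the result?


Input: "peaomaa", rotate left by 5
First 5 characters: "peaom"
Remaining characters: "aa"
Concatenate remaining + first: "aa" + "peaom" = "aapeaom"

aapeaom


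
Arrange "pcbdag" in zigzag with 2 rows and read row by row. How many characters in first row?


Zigzag "pcbdag" into 2 rows:
Placing characters:
  'p' => row 0
  'c' => row 1
  'b' => row 0
  'd' => row 1
  'a' => row 0
  'g' => row 1
Rows:
  Row 0: "pba"
  Row 1: "cdg"
First row length: 3

3


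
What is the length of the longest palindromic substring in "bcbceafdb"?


Input: "bcbceafdb"
Checking substrings for palindromes:
  [0:3] "bcb" (len 3) => palindrome
  [1:4] "cbc" (len 3) => palindrome
Longest palindromic substring: "bcb" with length 3

3


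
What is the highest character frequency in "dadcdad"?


Input: dadcdad
Character counts:
  'a': 2
  'c': 1
  'd': 4
Maximum frequency: 4

4


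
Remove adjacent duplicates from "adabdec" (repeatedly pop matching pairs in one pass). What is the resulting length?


Input: adabdec
Stack-based adjacent duplicate removal:
  Read 'a': push. Stack: a
  Read 'd': push. Stack: ad
  Read 'a': push. Stack: ada
  Read 'b': push. Stack: adab
  Read 'd': push. Stack: adabd
  Read 'e': push. Stack: adabde
  Read 'c': push. Stack: adabdec
Final stack: "adabdec" (length 7)

7


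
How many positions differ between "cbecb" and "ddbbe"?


Comparing "cbecb" and "ddbbe" position by position:
  Position 0: 'c' vs 'd' => DIFFER
  Position 1: 'b' vs 'd' => DIFFER
  Position 2: 'e' vs 'b' => DIFFER
  Position 3: 'c' vs 'b' => DIFFER
  Position 4: 'b' vs 'e' => DIFFER
Positions that differ: 5

5


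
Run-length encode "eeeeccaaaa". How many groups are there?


Input: eeeeccaaaa
Scanning for consecutive runs:
  Group 1: 'e' x 4 (positions 0-3)
  Group 2: 'c' x 2 (positions 4-5)
  Group 3: 'a' x 4 (positions 6-9)
Total groups: 3

3


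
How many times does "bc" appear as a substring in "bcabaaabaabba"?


Searching for "bc" in "bcabaaabaabba"
Scanning each position:
  Position 0: "bc" => MATCH
  Position 1: "ca" => no
  Position 2: "ab" => no
  Position 3: "ba" => no
  Position 4: "aa" => no
  Position 5: "aa" => no
  Position 6: "ab" => no
  Position 7: "ba" => no
  Position 8: "aa" => no
  Position 9: "ab" => no
  Position 10: "bb" => no
  Position 11: "ba" => no
Total occurrences: 1

1


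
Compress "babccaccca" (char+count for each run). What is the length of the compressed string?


Input: babccaccca
Runs:
  'b' x 1 => "b1"
  'a' x 1 => "a1"
  'b' x 1 => "b1"
  'c' x 2 => "c2"
  'a' x 1 => "a1"
  'c' x 3 => "c3"
  'a' x 1 => "a1"
Compressed: "b1a1b1c2a1c3a1"
Compressed length: 14

14


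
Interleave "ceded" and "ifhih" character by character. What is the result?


Interleaving "ceded" and "ifhih":
  Position 0: 'c' from first, 'i' from second => "ci"
  Position 1: 'e' from first, 'f' from second => "ef"
  Position 2: 'd' from first, 'h' from second => "dh"
  Position 3: 'e' from first, 'i' from second => "ei"
  Position 4: 'd' from first, 'h' from second => "dh"
Result: ciefdheidh

ciefdheidh


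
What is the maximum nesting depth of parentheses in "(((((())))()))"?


Input: "(((((())))()))"
Tracking depth:
  Position 0 '(': depth becomes 1
  Position 1 '(': depth becomes 2
  Position 2 '(': depth becomes 3
  Position 3 '(': depth becomes 4
  Position 4 '(': depth becomes 5
  Position 5 '(': depth becomes 6
  Position 6 ')': depth becomes 5
  Position 7 ')': depth becomes 4
  Position 8 ')': depth becomes 3
  Position 9 ')': depth becomes 2
  Position 10 '(': depth becomes 3
  Position 11 ')': depth becomes 2
  Position 12 ')': depth becomes 1
  Position 13 ')': depth becomes 0
Maximum depth reached: 6

6


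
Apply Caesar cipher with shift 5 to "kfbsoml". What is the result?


Caesar cipher: shift "kfbsoml" by 5
  'k' (pos 10) + 5 = pos 15 = 'p'
  'f' (pos 5) + 5 = pos 10 = 'k'
  'b' (pos 1) + 5 = pos 6 = 'g'
  's' (pos 18) + 5 = pos 23 = 'x'
  'o' (pos 14) + 5 = pos 19 = 't'
  'm' (pos 12) + 5 = pos 17 = 'r'
  'l' (pos 11) + 5 = pos 16 = 'q'
Result: pkgxtrq

pkgxtrq


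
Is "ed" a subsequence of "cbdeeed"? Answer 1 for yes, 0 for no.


Check if "ed" is a subsequence of "cbdeeed"
Greedy scan:
  Position 0 ('c'): no match needed
  Position 1 ('b'): no match needed
  Position 2 ('d'): no match needed
  Position 3 ('e'): matches sub[0] = 'e'
  Position 4 ('e'): no match needed
  Position 5 ('e'): no match needed
  Position 6 ('d'): matches sub[1] = 'd'
All 2 characters matched => is a subsequence

1


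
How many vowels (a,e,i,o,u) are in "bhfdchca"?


Input: bhfdchca
Checking each character:
  'b' at position 0: consonant
  'h' at position 1: consonant
  'f' at position 2: consonant
  'd' at position 3: consonant
  'c' at position 4: consonant
  'h' at position 5: consonant
  'c' at position 6: consonant
  'a' at position 7: vowel (running total: 1)
Total vowels: 1

1


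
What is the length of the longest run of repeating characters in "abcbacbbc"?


Input: "abcbacbbc"
Scanning for longest run:
  Position 1 ('b'): new char, reset run to 1
  Position 2 ('c'): new char, reset run to 1
  Position 3 ('b'): new char, reset run to 1
  Position 4 ('a'): new char, reset run to 1
  Position 5 ('c'): new char, reset run to 1
  Position 6 ('b'): new char, reset run to 1
  Position 7 ('b'): continues run of 'b', length=2
  Position 8 ('c'): new char, reset run to 1
Longest run: 'b' with length 2

2


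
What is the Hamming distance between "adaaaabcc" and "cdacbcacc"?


Comparing "adaaaabcc" and "cdacbcacc" position by position:
  Position 0: 'a' vs 'c' => differ
  Position 1: 'd' vs 'd' => same
  Position 2: 'a' vs 'a' => same
  Position 3: 'a' vs 'c' => differ
  Position 4: 'a' vs 'b' => differ
  Position 5: 'a' vs 'c' => differ
  Position 6: 'b' vs 'a' => differ
  Position 7: 'c' vs 'c' => same
  Position 8: 'c' vs 'c' => same
Total differences (Hamming distance): 5

5


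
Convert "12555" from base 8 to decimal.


Input: "12555" in base 8
Positional expansion:
  Digit '1' (value 1) x 8^4 = 4096
  Digit '2' (value 2) x 8^3 = 1024
  Digit '5' (value 5) x 8^2 = 320
  Digit '5' (value 5) x 8^1 = 40
  Digit '5' (value 5) x 8^0 = 5
Sum = 5485

5485


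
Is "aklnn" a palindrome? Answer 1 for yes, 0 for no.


Input: aklnn
Reversed: nnlka
  Compare pos 0 ('a') with pos 4 ('n'): MISMATCH
  Compare pos 1 ('k') with pos 3 ('n'): MISMATCH
Result: not a palindrome

0


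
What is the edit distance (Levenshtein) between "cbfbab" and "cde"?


Computing edit distance: "cbfbab" -> "cde"
DP table:
           c    d    e
      0    1    2    3
  c   1    0    1    2
  b   2    1    1    2
  f   3    2    2    2
  b   4    3    3    3
  a   5    4    4    4
  b   6    5    5    5
Edit distance = dp[6][3] = 5

5


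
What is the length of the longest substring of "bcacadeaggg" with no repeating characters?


Input: "bcacadeaggg"
Sliding window (track last position of each char):
  Position 0 ('b'): window [0,0] length 1 -- new best
  Position 1 ('c'): window [0,1] length 2 -- new best
  Position 2 ('a'): window [0,2] length 3 -- new best
  Position 3 ('c'): repeat (last at 1), move window start to 2
  Position 3 ('c'): window [2,3] length 2
  Position 4 ('a'): repeat (last at 2), move window start to 3
  Position 4 ('a'): window [3,4] length 2
  Position 5 ('d'): window [3,5] length 3
  Position 6 ('e'): window [3,6] length 4 -- new best
  Position 7 ('a'): repeat (last at 4), move window start to 5
  Position 7 ('a'): window [5,7] length 3
  Position 8 ('g'): window [5,8] length 4
  Position 9 ('g'): repeat (last at 8), move window start to 9
  Position 9 ('g'): window [9,9] length 1
  Position 10 ('g'): repeat (last at 9), move window start to 10
  Position 10 ('g'): window [10,10] length 1
Longest substring with no repeats: "cade" with length 4

4


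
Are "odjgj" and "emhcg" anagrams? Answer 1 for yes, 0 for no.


Strings: "odjgj", "emhcg"
Sorted first:  dgjjo
Sorted second: ceghm
Differ at position 0: 'd' vs 'c' => not anagrams

0


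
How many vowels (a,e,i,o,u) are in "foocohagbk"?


Input: foocohagbk
Checking each character:
  'f' at position 0: consonant
  'o' at position 1: vowel (running total: 1)
  'o' at position 2: vowel (running total: 2)
  'c' at position 3: consonant
  'o' at position 4: vowel (running total: 3)
  'h' at position 5: consonant
  'a' at position 6: vowel (running total: 4)
  'g' at position 7: consonant
  'b' at position 8: consonant
  'k' at position 9: consonant
Total vowels: 4

4


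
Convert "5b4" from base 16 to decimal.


Input: "5b4" in base 16
Positional expansion:
  Digit '5' (value 5) x 16^2 = 1280
  Digit 'b' (value 11) x 16^1 = 176
  Digit '4' (value 4) x 16^0 = 4
Sum = 1460

1460


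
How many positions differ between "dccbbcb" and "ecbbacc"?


Comparing "dccbbcb" and "ecbbacc" position by position:
  Position 0: 'd' vs 'e' => DIFFER
  Position 1: 'c' vs 'c' => same
  Position 2: 'c' vs 'b' => DIFFER
  Position 3: 'b' vs 'b' => same
  Position 4: 'b' vs 'a' => DIFFER
  Position 5: 'c' vs 'c' => same
  Position 6: 'b' vs 'c' => DIFFER
Positions that differ: 4

4


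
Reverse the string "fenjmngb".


Input: fenjmngb
Reading characters right to left:
  Position 7: 'b'
  Position 6: 'g'
  Position 5: 'n'
  Position 4: 'm'
  Position 3: 'j'
  Position 2: 'n'
  Position 1: 'e'
  Position 0: 'f'
Reversed: bgnmjnef

bgnmjnef


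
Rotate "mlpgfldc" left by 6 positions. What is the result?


Input: "mlpgfldc", rotate left by 6
First 6 characters: "mlpgfl"
Remaining characters: "dc"
Concatenate remaining + first: "dc" + "mlpgfl" = "dcmlpgfl"

dcmlpgfl


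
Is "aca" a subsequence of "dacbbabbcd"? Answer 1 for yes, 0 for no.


Check if "aca" is a subsequence of "dacbbabbcd"
Greedy scan:
  Position 0 ('d'): no match needed
  Position 1 ('a'): matches sub[0] = 'a'
  Position 2 ('c'): matches sub[1] = 'c'
  Position 3 ('b'): no match needed
  Position 4 ('b'): no match needed
  Position 5 ('a'): matches sub[2] = 'a'
  Position 6 ('b'): no match needed
  Position 7 ('b'): no match needed
  Position 8 ('c'): no match needed
  Position 9 ('d'): no match needed
All 3 characters matched => is a subsequence

1


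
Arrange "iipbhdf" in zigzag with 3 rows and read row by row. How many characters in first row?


Zigzag "iipbhdf" into 3 rows:
Placing characters:
  'i' => row 0
  'i' => row 1
  'p' => row 2
  'b' => row 1
  'h' => row 0
  'd' => row 1
  'f' => row 2
Rows:
  Row 0: "ih"
  Row 1: "ibd"
  Row 2: "pf"
First row length: 2

2


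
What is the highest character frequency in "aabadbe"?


Input: aabadbe
Character counts:
  'a': 3
  'b': 2
  'd': 1
  'e': 1
Maximum frequency: 3

3


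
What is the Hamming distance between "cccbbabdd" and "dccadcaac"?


Comparing "cccbbabdd" and "dccadcaac" position by position:
  Position 0: 'c' vs 'd' => differ
  Position 1: 'c' vs 'c' => same
  Position 2: 'c' vs 'c' => same
  Position 3: 'b' vs 'a' => differ
  Position 4: 'b' vs 'd' => differ
  Position 5: 'a' vs 'c' => differ
  Position 6: 'b' vs 'a' => differ
  Position 7: 'd' vs 'a' => differ
  Position 8: 'd' vs 'c' => differ
Total differences (Hamming distance): 7

7


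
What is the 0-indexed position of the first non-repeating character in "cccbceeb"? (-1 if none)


Input: cccbceeb
Character frequencies:
  'b': 2
  'c': 4
  'e': 2
Scanning left to right for freq == 1:
  Position 0 ('c'): freq=4, skip
  Position 1 ('c'): freq=4, skip
  Position 2 ('c'): freq=4, skip
  Position 3 ('b'): freq=2, skip
  Position 4 ('c'): freq=4, skip
  Position 5 ('e'): freq=2, skip
  Position 6 ('e'): freq=2, skip
  Position 7 ('b'): freq=2, skip
  No unique character found => answer = -1

-1


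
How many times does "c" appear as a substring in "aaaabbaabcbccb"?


Searching for "c" in "aaaabbaabcbccb"
Scanning each position:
  Position 0: "a" => no
  Position 1: "a" => no
  Position 2: "a" => no
  Position 3: "a" => no
  Position 4: "b" => no
  Position 5: "b" => no
  Position 6: "a" => no
  Position 7: "a" => no
  Position 8: "b" => no
  Position 9: "c" => MATCH
  Position 10: "b" => no
  Position 11: "c" => MATCH
  Position 12: "c" => MATCH
  Position 13: "b" => no
Total occurrences: 3

3


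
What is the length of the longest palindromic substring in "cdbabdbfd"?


Input: "cdbabdbfd"
Checking substrings for palindromes:
  [1:6] "dbabd" (len 5) => palindrome
  [2:5] "bab" (len 3) => palindrome
  [4:7] "bdb" (len 3) => palindrome
Longest palindromic substring: "dbabd" with length 5

5


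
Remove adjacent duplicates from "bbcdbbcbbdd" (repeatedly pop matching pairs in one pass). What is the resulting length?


Input: bbcdbbcbbdd
Stack-based adjacent duplicate removal:
  Read 'b': push. Stack: b
  Read 'b': matches stack top 'b' => pop. Stack: (empty)
  Read 'c': push. Stack: c
  Read 'd': push. Stack: cd
  Read 'b': push. Stack: cdb
  Read 'b': matches stack top 'b' => pop. Stack: cd
  Read 'c': push. Stack: cdc
  Read 'b': push. Stack: cdcb
  Read 'b': matches stack top 'b' => pop. Stack: cdc
  Read 'd': push. Stack: cdcd
  Read 'd': matches stack top 'd' => pop. Stack: cdc
Final stack: "cdc" (length 3)

3


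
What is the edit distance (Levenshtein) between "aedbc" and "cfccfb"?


Computing edit distance: "aedbc" -> "cfccfb"
DP table:
           c    f    c    c    f    b
      0    1    2    3    4    5    6
  a   1    1    2    3    4    5    6
  e   2    2    2    3    4    5    6
  d   3    3    3    3    4    5    6
  b   4    4    4    4    4    5    5
  c   5    4    5    4    4    5    6
Edit distance = dp[5][6] = 6

6


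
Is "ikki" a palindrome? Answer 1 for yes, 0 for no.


Input: ikki
Reversed: ikki
  Compare pos 0 ('i') with pos 3 ('i'): match
  Compare pos 1 ('k') with pos 2 ('k'): match
Result: palindrome

1


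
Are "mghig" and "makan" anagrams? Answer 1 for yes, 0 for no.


Strings: "mghig", "makan"
Sorted first:  gghim
Sorted second: aakmn
Differ at position 0: 'g' vs 'a' => not anagrams

0


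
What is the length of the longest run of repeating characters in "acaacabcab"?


Input: "acaacabcab"
Scanning for longest run:
  Position 1 ('c'): new char, reset run to 1
  Position 2 ('a'): new char, reset run to 1
  Position 3 ('a'): continues run of 'a', length=2
  Position 4 ('c'): new char, reset run to 1
  Position 5 ('a'): new char, reset run to 1
  Position 6 ('b'): new char, reset run to 1
  Position 7 ('c'): new char, reset run to 1
  Position 8 ('a'): new char, reset run to 1
  Position 9 ('b'): new char, reset run to 1
Longest run: 'a' with length 2

2


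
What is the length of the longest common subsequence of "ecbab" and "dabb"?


LCS of "ecbab" and "dabb"
DP table:
           d    a    b    b
      0    0    0    0    0
  e   0    0    0    0    0
  c   0    0    0    0    0
  b   0    0    0    1    1
  a   0    0    1    1    1
  b   0    0    1    2    2
LCS length = dp[5][4] = 2

2


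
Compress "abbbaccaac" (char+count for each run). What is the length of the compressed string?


Input: abbbaccaac
Runs:
  'a' x 1 => "a1"
  'b' x 3 => "b3"
  'a' x 1 => "a1"
  'c' x 2 => "c2"
  'a' x 2 => "a2"
  'c' x 1 => "c1"
Compressed: "a1b3a1c2a2c1"
Compressed length: 12

12


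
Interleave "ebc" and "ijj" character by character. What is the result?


Interleaving "ebc" and "ijj":
  Position 0: 'e' from first, 'i' from second => "ei"
  Position 1: 'b' from first, 'j' from second => "bj"
  Position 2: 'c' from first, 'j' from second => "cj"
Result: eibjcj

eibjcj


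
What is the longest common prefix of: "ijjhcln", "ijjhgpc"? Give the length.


Words: ijjhcln, ijjhgpc
  Position 0: all 'i' => match
  Position 1: all 'j' => match
  Position 2: all 'j' => match
  Position 3: all 'h' => match
  Position 4: ('c', 'g') => mismatch, stop
LCP = "ijjh" (length 4)

4


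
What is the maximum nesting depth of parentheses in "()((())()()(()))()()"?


Input: "()((())()()(()))()()"
Tracking depth:
  Position 0 '(': depth becomes 1
  Position 1 ')': depth becomes 0
  Position 2 '(': depth becomes 1
  Position 3 '(': depth becomes 2
  Position 4 '(': depth becomes 3
  Position 5 ')': depth becomes 2
  Position 6 ')': depth becomes 1
  Position 7 '(': depth becomes 2
  Position 8 ')': depth becomes 1
  Position 9 '(': depth becomes 2
  Position 10 ')': depth becomes 1
  Position 11 '(': depth becomes 2
  Position 12 '(': depth becomes 3
  Position 13 ')': depth becomes 2
  Position 14 ')': depth becomes 1
  Position 15 ')': depth becomes 0
  Position 16 '(': depth becomes 1
  Position 17 ')': depth becomes 0
  Position 18 '(': depth becomes 1
  Position 19 ')': depth becomes 0
Maximum depth reached: 3

3


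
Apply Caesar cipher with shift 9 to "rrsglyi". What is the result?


Caesar cipher: shift "rrsglyi" by 9
  'r' (pos 17) + 9 = pos 0 = 'a'
  'r' (pos 17) + 9 = pos 0 = 'a'
  's' (pos 18) + 9 = pos 1 = 'b'
  'g' (pos 6) + 9 = pos 15 = 'p'
  'l' (pos 11) + 9 = pos 20 = 'u'
  'y' (pos 24) + 9 = pos 7 = 'h'
  'i' (pos 8) + 9 = pos 17 = 'r'
Result: aabpuhr

aabpuhr


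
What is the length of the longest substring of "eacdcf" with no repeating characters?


Input: "eacdcf"
Sliding window (track last position of each char):
  Position 0 ('e'): window [0,0] length 1 -- new best
  Position 1 ('a'): window [0,1] length 2 -- new best
  Position 2 ('c'): window [0,2] length 3 -- new best
  Position 3 ('d'): window [0,3] length 4 -- new best
  Position 4 ('c'): repeat (last at 2), move window start to 3
  Position 4 ('c'): window [3,4] length 2
  Position 5 ('f'): window [3,5] length 3
Longest substring with no repeats: "eacd" with length 4

4


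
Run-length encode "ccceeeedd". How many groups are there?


Input: ccceeeedd
Scanning for consecutive runs:
  Group 1: 'c' x 3 (positions 0-2)
  Group 2: 'e' x 4 (positions 3-6)
  Group 3: 'd' x 2 (positions 7-8)
Total groups: 3

3


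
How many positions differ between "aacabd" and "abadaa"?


Comparing "aacabd" and "abadaa" position by position:
  Position 0: 'a' vs 'a' => same
  Position 1: 'a' vs 'b' => DIFFER
  Position 2: 'c' vs 'a' => DIFFER
  Position 3: 'a' vs 'd' => DIFFER
  Position 4: 'b' vs 'a' => DIFFER
  Position 5: 'd' vs 'a' => DIFFER
Positions that differ: 5

5


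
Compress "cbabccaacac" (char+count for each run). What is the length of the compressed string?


Input: cbabccaacac
Runs:
  'c' x 1 => "c1"
  'b' x 1 => "b1"
  'a' x 1 => "a1"
  'b' x 1 => "b1"
  'c' x 2 => "c2"
  'a' x 2 => "a2"
  'c' x 1 => "c1"
  'a' x 1 => "a1"
  'c' x 1 => "c1"
Compressed: "c1b1a1b1c2a2c1a1c1"
Compressed length: 18

18


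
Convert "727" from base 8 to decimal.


Input: "727" in base 8
Positional expansion:
  Digit '7' (value 7) x 8^2 = 448
  Digit '2' (value 2) x 8^1 = 16
  Digit '7' (value 7) x 8^0 = 7
Sum = 471

471


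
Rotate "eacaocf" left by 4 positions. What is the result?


Input: "eacaocf", rotate left by 4
First 4 characters: "eaca"
Remaining characters: "ocf"
Concatenate remaining + first: "ocf" + "eaca" = "ocfeaca"

ocfeaca


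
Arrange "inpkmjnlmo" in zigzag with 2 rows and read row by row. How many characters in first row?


Zigzag "inpkmjnlmo" into 2 rows:
Placing characters:
  'i' => row 0
  'n' => row 1
  'p' => row 0
  'k' => row 1
  'm' => row 0
  'j' => row 1
  'n' => row 0
  'l' => row 1
  'm' => row 0
  'o' => row 1
Rows:
  Row 0: "ipmnm"
  Row 1: "nkjlo"
First row length: 5

5


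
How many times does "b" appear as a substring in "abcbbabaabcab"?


Searching for "b" in "abcbbabaabcab"
Scanning each position:
  Position 0: "a" => no
  Position 1: "b" => MATCH
  Position 2: "c" => no
  Position 3: "b" => MATCH
  Position 4: "b" => MATCH
  Position 5: "a" => no
  Position 6: "b" => MATCH
  Position 7: "a" => no
  Position 8: "a" => no
  Position 9: "b" => MATCH
  Position 10: "c" => no
  Position 11: "a" => no
  Position 12: "b" => MATCH
Total occurrences: 6

6


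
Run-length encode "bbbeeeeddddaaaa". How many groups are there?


Input: bbbeeeeddddaaaa
Scanning for consecutive runs:
  Group 1: 'b' x 3 (positions 0-2)
  Group 2: 'e' x 4 (positions 3-6)
  Group 3: 'd' x 4 (positions 7-10)
  Group 4: 'a' x 4 (positions 11-14)
Total groups: 4

4


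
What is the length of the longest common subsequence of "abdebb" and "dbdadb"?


LCS of "abdebb" and "dbdadb"
DP table:
           d    b    d    a    d    b
      0    0    0    0    0    0    0
  a   0    0    0    0    1    1    1
  b   0    0    1    1    1    1    2
  d   0    1    1    2    2    2    2
  e   0    1    1    2    2    2    2
  b   0    1    2    2    2    2    3
  b   0    1    2    2    2    2    3
LCS length = dp[6][6] = 3

3


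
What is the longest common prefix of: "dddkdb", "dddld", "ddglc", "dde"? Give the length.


Words: dddkdb, dddld, ddglc, dde
  Position 0: all 'd' => match
  Position 1: all 'd' => match
  Position 2: ('d', 'd', 'g', 'e') => mismatch, stop
LCP = "dd" (length 2)

2


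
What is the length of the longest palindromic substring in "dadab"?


Input: "dadab"
Checking substrings for palindromes:
  [0:3] "dad" (len 3) => palindrome
  [1:4] "ada" (len 3) => palindrome
Longest palindromic substring: "dad" with length 3

3


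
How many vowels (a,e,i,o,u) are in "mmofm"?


Input: mmofm
Checking each character:
  'm' at position 0: consonant
  'm' at position 1: consonant
  'o' at position 2: vowel (running total: 1)
  'f' at position 3: consonant
  'm' at position 4: consonant
Total vowels: 1

1


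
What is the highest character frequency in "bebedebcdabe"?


Input: bebedebcdabe
Character counts:
  'a': 1
  'b': 4
  'c': 1
  'd': 2
  'e': 4
Maximum frequency: 4

4


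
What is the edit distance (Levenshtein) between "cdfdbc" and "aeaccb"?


Computing edit distance: "cdfdbc" -> "aeaccb"
DP table:
           a    e    a    c    c    b
      0    1    2    3    4    5    6
  c   1    1    2    3    3    4    5
  d   2    2    2    3    4    4    5
  f   3    3    3    3    4    5    5
  d   4    4    4    4    4    5    6
  b   5    5    5    5    5    5    5
  c   6    6    6    6    5    5    6
Edit distance = dp[6][6] = 6

6


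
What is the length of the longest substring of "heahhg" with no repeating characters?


Input: "heahhg"
Sliding window (track last position of each char):
  Position 0 ('h'): window [0,0] length 1 -- new best
  Position 1 ('e'): window [0,1] length 2 -- new best
  Position 2 ('a'): window [0,2] length 3 -- new best
  Position 3 ('h'): repeat (last at 0), move window start to 1
  Position 3 ('h'): window [1,3] length 3
  Position 4 ('h'): repeat (last at 3), move window start to 4
  Position 4 ('h'): window [4,4] length 1
  Position 5 ('g'): window [4,5] length 2
Longest substring with no repeats: "hea" with length 3

3


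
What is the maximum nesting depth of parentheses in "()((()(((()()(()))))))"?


Input: "()((()(((()()(()))))))"
Tracking depth:
  Position 0 '(': depth becomes 1
  Position 1 ')': depth becomes 0
  Position 2 '(': depth becomes 1
  Position 3 '(': depth becomes 2
  Position 4 '(': depth becomes 3
  Position 5 ')': depth becomes 2
  Position 6 '(': depth becomes 3
  Position 7 '(': depth becomes 4
  Position 8 '(': depth becomes 5
  Position 9 '(': depth becomes 6
  Position 10 ')': depth becomes 5
  Position 11 '(': depth becomes 6
  Position 12 ')': depth becomes 5
  Position 13 '(': depth becomes 6
  Position 14 '(': depth becomes 7
  Position 15 ')': depth becomes 6
  Position 16 ')': depth becomes 5
  Position 17 ')': depth becomes 4
  Position 18 ')': depth becomes 3
  Position 19 ')': depth becomes 2
  Position 20 ')': depth becomes 1
  Position 21 ')': depth becomes 0
Maximum depth reached: 7

7


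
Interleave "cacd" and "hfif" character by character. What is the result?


Interleaving "cacd" and "hfif":
  Position 0: 'c' from first, 'h' from second => "ch"
  Position 1: 'a' from first, 'f' from second => "af"
  Position 2: 'c' from first, 'i' from second => "ci"
  Position 3: 'd' from first, 'f' from second => "df"
Result: chafcidf

chafcidf


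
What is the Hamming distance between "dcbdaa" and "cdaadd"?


Comparing "dcbdaa" and "cdaadd" position by position:
  Position 0: 'd' vs 'c' => differ
  Position 1: 'c' vs 'd' => differ
  Position 2: 'b' vs 'a' => differ
  Position 3: 'd' vs 'a' => differ
  Position 4: 'a' vs 'd' => differ
  Position 5: 'a' vs 'd' => differ
Total differences (Hamming distance): 6

6


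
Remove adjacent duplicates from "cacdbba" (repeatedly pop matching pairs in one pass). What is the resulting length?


Input: cacdbba
Stack-based adjacent duplicate removal:
  Read 'c': push. Stack: c
  Read 'a': push. Stack: ca
  Read 'c': push. Stack: cac
  Read 'd': push. Stack: cacd
  Read 'b': push. Stack: cacdb
  Read 'b': matches stack top 'b' => pop. Stack: cacd
  Read 'a': push. Stack: cacda
Final stack: "cacda" (length 5)

5


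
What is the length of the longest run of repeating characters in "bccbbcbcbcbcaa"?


Input: "bccbbcbcbcbcaa"
Scanning for longest run:
  Position 1 ('c'): new char, reset run to 1
  Position 2 ('c'): continues run of 'c', length=2
  Position 3 ('b'): new char, reset run to 1
  Position 4 ('b'): continues run of 'b', length=2
  Position 5 ('c'): new char, reset run to 1
  Position 6 ('b'): new char, reset run to 1
  Position 7 ('c'): new char, reset run to 1
  Position 8 ('b'): new char, reset run to 1
  Position 9 ('c'): new char, reset run to 1
  Position 10 ('b'): new char, reset run to 1
  Position 11 ('c'): new char, reset run to 1
  Position 12 ('a'): new char, reset run to 1
  Position 13 ('a'): continues run of 'a', length=2
Longest run: 'c' with length 2

2


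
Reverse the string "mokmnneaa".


Input: mokmnneaa
Reading characters right to left:
  Position 8: 'a'
  Position 7: 'a'
  Position 6: 'e'
  Position 5: 'n'
  Position 4: 'n'
  Position 3: 'm'
  Position 2: 'k'
  Position 1: 'o'
  Position 0: 'm'
Reversed: aaennmkom

aaennmkom


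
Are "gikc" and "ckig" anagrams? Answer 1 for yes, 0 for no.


Strings: "gikc", "ckig"
Sorted first:  cgik
Sorted second: cgik
Sorted forms match => anagrams

1


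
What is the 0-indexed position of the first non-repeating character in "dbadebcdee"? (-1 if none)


Input: dbadebcdee
Character frequencies:
  'a': 1
  'b': 2
  'c': 1
  'd': 3
  'e': 3
Scanning left to right for freq == 1:
  Position 0 ('d'): freq=3, skip
  Position 1 ('b'): freq=2, skip
  Position 2 ('a'): unique! => answer = 2

2


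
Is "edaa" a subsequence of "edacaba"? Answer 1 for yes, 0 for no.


Check if "edaa" is a subsequence of "edacaba"
Greedy scan:
  Position 0 ('e'): matches sub[0] = 'e'
  Position 1 ('d'): matches sub[1] = 'd'
  Position 2 ('a'): matches sub[2] = 'a'
  Position 3 ('c'): no match needed
  Position 4 ('a'): matches sub[3] = 'a'
  Position 5 ('b'): no match needed
  Position 6 ('a'): no match needed
All 4 characters matched => is a subsequence

1


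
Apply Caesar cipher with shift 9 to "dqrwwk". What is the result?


Caesar cipher: shift "dqrwwk" by 9
  'd' (pos 3) + 9 = pos 12 = 'm'
  'q' (pos 16) + 9 = pos 25 = 'z'
  'r' (pos 17) + 9 = pos 0 = 'a'
  'w' (pos 22) + 9 = pos 5 = 'f'
  'w' (pos 22) + 9 = pos 5 = 'f'
  'k' (pos 10) + 9 = pos 19 = 't'
Result: mzafft

mzafft


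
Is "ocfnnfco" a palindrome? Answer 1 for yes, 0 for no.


Input: ocfnnfco
Reversed: ocfnnfco
  Compare pos 0 ('o') with pos 7 ('o'): match
  Compare pos 1 ('c') with pos 6 ('c'): match
  Compare pos 2 ('f') with pos 5 ('f'): match
  Compare pos 3 ('n') with pos 4 ('n'): match
Result: palindrome

1


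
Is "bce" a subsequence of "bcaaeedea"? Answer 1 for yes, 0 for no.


Check if "bce" is a subsequence of "bcaaeedea"
Greedy scan:
  Position 0 ('b'): matches sub[0] = 'b'
  Position 1 ('c'): matches sub[1] = 'c'
  Position 2 ('a'): no match needed
  Position 3 ('a'): no match needed
  Position 4 ('e'): matches sub[2] = 'e'
  Position 5 ('e'): no match needed
  Position 6 ('d'): no match needed
  Position 7 ('e'): no match needed
  Position 8 ('a'): no match needed
All 3 characters matched => is a subsequence

1


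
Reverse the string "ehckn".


Input: ehckn
Reading characters right to left:
  Position 4: 'n'
  Position 3: 'k'
  Position 2: 'c'
  Position 1: 'h'
  Position 0: 'e'
Reversed: nkche

nkche


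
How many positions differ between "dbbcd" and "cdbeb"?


Comparing "dbbcd" and "cdbeb" position by position:
  Position 0: 'd' vs 'c' => DIFFER
  Position 1: 'b' vs 'd' => DIFFER
  Position 2: 'b' vs 'b' => same
  Position 3: 'c' vs 'e' => DIFFER
  Position 4: 'd' vs 'b' => DIFFER
Positions that differ: 4

4


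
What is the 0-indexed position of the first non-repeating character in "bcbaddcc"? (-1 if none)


Input: bcbaddcc
Character frequencies:
  'a': 1
  'b': 2
  'c': 3
  'd': 2
Scanning left to right for freq == 1:
  Position 0 ('b'): freq=2, skip
  Position 1 ('c'): freq=3, skip
  Position 2 ('b'): freq=2, skip
  Position 3 ('a'): unique! => answer = 3

3


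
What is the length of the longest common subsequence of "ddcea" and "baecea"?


LCS of "ddcea" and "baecea"
DP table:
           b    a    e    c    e    a
      0    0    0    0    0    0    0
  d   0    0    0    0    0    0    0
  d   0    0    0    0    0    0    0
  c   0    0    0    0    1    1    1
  e   0    0    0    1    1    2    2
  a   0    0    1    1    1    2    3
LCS length = dp[5][6] = 3

3


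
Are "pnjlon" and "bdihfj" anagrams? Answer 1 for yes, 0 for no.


Strings: "pnjlon", "bdihfj"
Sorted first:  jlnnop
Sorted second: bdfhij
Differ at position 0: 'j' vs 'b' => not anagrams

0


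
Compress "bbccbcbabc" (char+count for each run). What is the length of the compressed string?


Input: bbccbcbabc
Runs:
  'b' x 2 => "b2"
  'c' x 2 => "c2"
  'b' x 1 => "b1"
  'c' x 1 => "c1"
  'b' x 1 => "b1"
  'a' x 1 => "a1"
  'b' x 1 => "b1"
  'c' x 1 => "c1"
Compressed: "b2c2b1c1b1a1b1c1"
Compressed length: 16

16
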